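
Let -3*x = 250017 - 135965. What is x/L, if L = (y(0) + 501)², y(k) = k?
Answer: -114052/753003 ≈ -0.15146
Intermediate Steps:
L = 251001 (L = (0 + 501)² = 501² = 251001)
x = -114052/3 (x = -(250017 - 135965)/3 = -⅓*114052 = -114052/3 ≈ -38017.)
x/L = -114052/3/251001 = -114052/3*1/251001 = -114052/753003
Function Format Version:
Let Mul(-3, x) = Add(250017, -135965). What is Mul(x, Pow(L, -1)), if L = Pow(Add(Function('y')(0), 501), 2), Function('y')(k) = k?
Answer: Rational(-114052, 753003) ≈ -0.15146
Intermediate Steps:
L = 251001 (L = Pow(Add(0, 501), 2) = Pow(501, 2) = 251001)
x = Rational(-114052, 3) (x = Mul(Rational(-1, 3), Add(250017, -135965)) = Mul(Rational(-1, 3), 114052) = Rational(-114052, 3) ≈ -38017.)
Mul(x, Pow(L, -1)) = Mul(Rational(-114052, 3), Pow(251001, -1)) = Mul(Rational(-114052, 3), Rational(1, 251001)) = Rational(-114052, 753003)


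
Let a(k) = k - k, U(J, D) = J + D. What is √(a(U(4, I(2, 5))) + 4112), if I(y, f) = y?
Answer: 4*√257 ≈ 64.125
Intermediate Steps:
U(J, D) = D + J
a(k) = 0
√(a(U(4, I(2, 5))) + 4112) = √(0 + 4112) = √4112 = 4*√257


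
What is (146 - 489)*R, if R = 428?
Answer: -146804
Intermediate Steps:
(146 - 489)*R = (146 - 489)*428 = -343*428 = -146804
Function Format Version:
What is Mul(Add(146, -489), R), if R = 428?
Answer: -146804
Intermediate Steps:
Mul(Add(146, -489), R) = Mul(Add(146, -489), 428) = Mul(-343, 428) = -146804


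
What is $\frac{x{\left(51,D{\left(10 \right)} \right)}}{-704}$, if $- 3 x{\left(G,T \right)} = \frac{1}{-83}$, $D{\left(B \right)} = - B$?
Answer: $- \frac{1}{175296} \approx -5.7046 \cdot 10^{-6}$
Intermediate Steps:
$x{\left(G,T \right)} = \frac{1}{249}$ ($x{\left(G,T \right)} = - \frac{1}{3 \left(-83\right)} = \left(- \frac{1}{3}\right) \left(- \frac{1}{83}\right) = \frac{1}{249}$)
$\frac{x{\left(51,D{\left(10 \right)} \right)}}{-704} = \frac{1}{249 \left(-704\right)} = \frac{1}{249} \left(- \frac{1}{704}\right) = - \frac{1}{175296}$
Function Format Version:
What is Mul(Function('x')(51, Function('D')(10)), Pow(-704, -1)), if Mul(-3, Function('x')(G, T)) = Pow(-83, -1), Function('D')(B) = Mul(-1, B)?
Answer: Rational(-1, 175296) ≈ -5.7046e-6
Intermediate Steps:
Function('x')(G, T) = Rational(1, 249) (Function('x')(G, T) = Mul(Rational(-1, 3), Pow(-83, -1)) = Mul(Rational(-1, 3), Rational(-1, 83)) = Rational(1, 249))
Mul(Function('x')(51, Function('D')(10)), Pow(-704, -1)) = Mul(Rational(1, 249), Pow(-704, -1)) = Mul(Rational(1, 249), Rational(-1, 704)) = Rational(-1, 175296)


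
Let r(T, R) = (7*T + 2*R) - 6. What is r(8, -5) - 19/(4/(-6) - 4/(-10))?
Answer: 445/4 ≈ 111.25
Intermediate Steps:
r(T, R) = -6 + 2*R + 7*T (r(T, R) = (2*R + 7*T) - 6 = -6 + 2*R + 7*T)
r(8, -5) - 19/(4/(-6) - 4/(-10)) = (-6 + 2*(-5) + 7*8) - 19/(4/(-6) - 4/(-10)) = (-6 - 10 + 56) - 19/(4*(-⅙) - 4*(-⅒)) = 40 - 19/(-⅔ + ⅖) = 40 - 19/(-4/15) = 40 - 15/4*(-19) = 40 + 285/4 = 445/4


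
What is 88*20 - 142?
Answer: 1618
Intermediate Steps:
88*20 - 142 = 1760 - 142 = 1618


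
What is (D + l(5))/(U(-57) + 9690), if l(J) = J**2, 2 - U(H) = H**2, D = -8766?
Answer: -8741/6443 ≈ -1.3567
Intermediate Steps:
U(H) = 2 - H**2
(D + l(5))/(U(-57) + 9690) = (-8766 + 5**2)/((2 - 1*(-57)**2) + 9690) = (-8766 + 25)/((2 - 1*3249) + 9690) = -8741/((2 - 3249) + 9690) = -8741/(-3247 + 9690) = -8741/6443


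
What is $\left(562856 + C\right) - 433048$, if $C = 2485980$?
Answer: $2615788$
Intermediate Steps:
$\left(562856 + C\right) - 433048 = \left(562856 + 2485980\right) - 433048 = 3048836 - 433048 = 2615788$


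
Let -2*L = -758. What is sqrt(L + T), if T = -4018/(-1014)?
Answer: sqrt(582486)/39 ≈ 19.569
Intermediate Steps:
T = 2009/507 (T = -4018*(-1/1014) = 2009/507 ≈ 3.9625)
L = 379 (L = -1/2*(-758) = 379)
sqrt(L + T) = sqrt(379 + 2009/507) = sqrt(194162/507) = sqrt(582486)/39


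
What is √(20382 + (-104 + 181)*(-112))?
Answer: √11758 ≈ 108.43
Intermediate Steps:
√(20382 + (-104 + 181)*(-112)) = √(20382 + 77*(-112)) = √(20382 - 8624) = √11758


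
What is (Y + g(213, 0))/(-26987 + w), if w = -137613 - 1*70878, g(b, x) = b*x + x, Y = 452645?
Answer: -452645/235478 ≈ -1.9222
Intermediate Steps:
g(b, x) = x + b*x
w = -208491 (w = -137613 - 70878 = -208491)
(Y + g(213, 0))/(-26987 + w) = (452645 + 0*(1 + 213))/(-26987 - 208491) = (452645 + 0*214)/(-235478) = (452645 + 0)*(-1/235478) = 452645*(-1/235478) = -452645/235478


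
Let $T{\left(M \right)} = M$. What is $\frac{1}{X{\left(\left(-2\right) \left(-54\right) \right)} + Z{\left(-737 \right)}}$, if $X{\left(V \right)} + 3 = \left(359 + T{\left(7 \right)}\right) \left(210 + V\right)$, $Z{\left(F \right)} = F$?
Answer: $\frac{1}{115648} \approx 8.6469 \cdot 10^{-6}$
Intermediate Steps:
$X{\left(V \right)} = 76857 + 366 V$ ($X{\left(V \right)} = -3 + \left(359 + 7\right) \left(210 + V\right) = -3 + 366 \left(210 + V\right) = -3 + \left(76860 + 366 V\right) = 76857 + 366 V$)
$\frac{1}{X{\left(\left(-2\right) \left(-54\right) \right)} + Z{\left(-737 \right)}} = \frac{1}{\left(76857 + 366 \left(\left(-2\right) \left(-54\right)\right)\right) - 737} = \frac{1}{\left(76857 + 366 \cdot 108\right) - 737} = \frac{1}{\left(76857 + 39528\right) - 737} = \frac{1}{116385 - 737} = \frac{1}{115648}$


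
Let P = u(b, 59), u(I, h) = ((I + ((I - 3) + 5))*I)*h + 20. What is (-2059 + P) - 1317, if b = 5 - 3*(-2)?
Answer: 12220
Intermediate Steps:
b = 11 (b = 5 + 6 = 11)
u(I, h) = 20 + I*h*(2 + 2*I) (u(I, h) = ((I + ((-3 + I) + 5))*I)*h + 20 = ((I + (2 + I))*I)*h + 20 = ((2 + 2*I)*I)*h + 20 = (I*(2 + 2*I))*h + 20 = I*h*(2 + 2*I) + 20 = 20 + I*h*(2 + 2*I))
P = 15596 (P = 20 + 2*11*59 + 2*59*11² = 20 + 1298 + 2*59*121 = 20 + 1298 + 14278 = 15596)
(-2059 + P) - 1317 = (-2059 + 15596) - 1317 = 13537 - 1317 = 12220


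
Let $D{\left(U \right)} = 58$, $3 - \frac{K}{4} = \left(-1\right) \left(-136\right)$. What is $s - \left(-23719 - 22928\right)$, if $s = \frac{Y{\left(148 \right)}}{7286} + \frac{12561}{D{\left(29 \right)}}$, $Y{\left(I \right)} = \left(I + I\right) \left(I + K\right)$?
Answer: $\frac{9898694685}{211294} \approx 46848.0$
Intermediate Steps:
$K = -532$ ($K = 12 - 4 \left(\left(-1\right) \left(-136\right)\right) = 12 - 544 = -532$)
$Y{\left(I \right)} = 2 I \left(-532 + I\right)$ ($Y{\left(I \right)} = \left(I + I\right) \left(I - 532\right) = 2 I \left(-532 + I\right)$)
$s = \frac{42463467}{211294}$ ($s = \frac{2 \cdot 148 \left(-532 + 148\right)}{7286} + \frac{12561}{58} = 2 \cdot 148 \left(-384\right) \frac{1}{7286} + 12561 \cdot \frac{1}{58} = \left(-113664\right) \frac{1}{7286} + \frac{12561}{58} = - \frac{56832}{3643} + \frac{12561}{58} = \frac{42463467}{211294} \approx 200.97$)
$s - \left(-23719 - 22928\right) = \frac{42463467}{211294} - \left(-23719 - 22928\right) = \frac{42463467}{211294} - -46647 = \frac{42463467}{211294} + 46647 = \frac{9898694685}{211294}$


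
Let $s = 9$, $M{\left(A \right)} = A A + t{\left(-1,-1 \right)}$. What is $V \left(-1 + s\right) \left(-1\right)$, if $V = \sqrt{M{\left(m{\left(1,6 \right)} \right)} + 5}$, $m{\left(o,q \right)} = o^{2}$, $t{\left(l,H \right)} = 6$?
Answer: $- 16 \sqrt{3} \approx -27.713$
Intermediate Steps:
$M{\left(A \right)} = 6 + A^{2}$ ($M{\left(A \right)} = A A + 6 = A^{2} + 6 = 6 + A^{2}$)
$V = 2 \sqrt{3}$ ($V = \sqrt{\left(6 + \left(1^{2}\right)^{2}\right) + 5} = \sqrt{\left(6 + 1^{2}\right) + 5} = \sqrt{\left(6 + 1\right) + 5} = \sqrt{7 + 5} = \sqrt{12} = 2 \sqrt{3} \approx 3.4641$)
$V \left(-1 + s\right) \left(-1\right) = 2 \sqrt{3} \left(-1 + 9\right) \left(-1\right) = 2 \sqrt{3} \cdot 8 \left(-1\right) = 2 \sqrt{3} \left(-8\right) = - 16 \sqrt{3}$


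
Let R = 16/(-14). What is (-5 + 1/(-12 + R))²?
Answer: 218089/8464 ≈ 25.767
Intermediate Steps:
R = -8/7 (R = 16*(-1/14) = -8/7 ≈ -1.1429)
(-5 + 1/(-12 + R))² = (-5 + 1/(-12 - 8/7))² = (-5 + 1/(-92/7))² = (-5 - 7/92)² = (-467/92)² = 218089/8464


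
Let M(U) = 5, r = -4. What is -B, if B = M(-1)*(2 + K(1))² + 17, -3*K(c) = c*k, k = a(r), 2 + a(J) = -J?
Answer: -233/9 ≈ -25.889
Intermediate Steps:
a(J) = -2 - J
k = 2 (k = -2 - 1*(-4) = -2 + 4 = 2)
K(c) = -2*c/3 (K(c) = -c*2/3 = -2*c/3)
B = 233/9 (B = 5*(2 - ⅔*1)² + 17 = 5*(2 - ⅔)² + 17 = 5*(4/3)² + 17 = 5*(16/9) + 17 = 80/9 + 17 = 233/9 ≈ 25.889)
-B = -1*233/9 = -233/9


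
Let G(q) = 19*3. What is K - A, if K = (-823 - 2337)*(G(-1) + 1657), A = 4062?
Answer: -5420302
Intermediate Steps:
G(q) = 57
K = -5416240 (K = (-823 - 2337)*(57 + 1657) = -3160*1714 = -5416240)
K - A = -5416240 - 1*4062 = -5416240 - 4062 = -5420302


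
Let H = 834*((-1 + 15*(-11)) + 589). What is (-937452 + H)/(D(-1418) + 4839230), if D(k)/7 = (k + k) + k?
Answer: -292335/2404726 ≈ -0.12157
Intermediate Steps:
D(k) = 21*k (D(k) = 7*((k + k) + k) = 7*(2*k + k) = 7*(3*k) = 21*k)
H = 352782 (H = 834*((-1 - 165) + 589) = 834*(-166 + 589) = 834*423 = 352782)
(-937452 + H)/(D(-1418) + 4839230) = (-937452 + 352782)/(21*(-1418) + 4839230) = -584670/(-29778 + 4839230) = -584670/4809452 = -584670*1/4809452 = -292335/2404726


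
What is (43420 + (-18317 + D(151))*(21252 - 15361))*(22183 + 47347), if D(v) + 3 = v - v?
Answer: -7500875541000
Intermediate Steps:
D(v) = -3 (D(v) = -3 + (v - v) = -3 + 0 = -3)
(43420 + (-18317 + D(151))*(21252 - 15361))*(22183 + 47347) = (43420 + (-18317 - 3)*(21252 - 15361))*(22183 + 47347) = (43420 - 18320*5891)*69530 = (43420 - 107923120)*69530 = -107879700*69530 = -7500875541000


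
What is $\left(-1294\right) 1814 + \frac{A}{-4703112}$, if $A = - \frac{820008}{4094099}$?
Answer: $- \frac{627744221990787775}{267430640779} \approx -2.3473 \cdot 10^{6}$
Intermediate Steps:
$A = - \frac{820008}{4094099}$ ($A = \left(-820008\right) \frac{1}{4094099} = - \frac{820008}{4094099} \approx -0.20029$)
$\left(-1294\right) 1814 + \frac{A}{-4703112} = \left(-1294\right) 1814 - \frac{820008}{4094099 \left(-4703112\right)} = -2347316 - - \frac{11389}{267430640779} = -2347316 + \frac{11389}{267430640779} = - \frac{627744221990787775}{267430640779}$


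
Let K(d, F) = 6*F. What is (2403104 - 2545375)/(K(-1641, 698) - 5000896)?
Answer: 142271/4996708 ≈ 0.028473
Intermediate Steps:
(2403104 - 2545375)/(K(-1641, 698) - 5000896) = (2403104 - 2545375)/(6*698 - 5000896) = -142271/(4188 - 5000896) = -142271/(-4996708) = -142271*(-1/4996708) = 142271/4996708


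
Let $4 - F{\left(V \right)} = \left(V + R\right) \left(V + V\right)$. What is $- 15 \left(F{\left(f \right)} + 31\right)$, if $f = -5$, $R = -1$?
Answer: $375$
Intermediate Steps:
$F{\left(V \right)} = 4 - 2 V \left(-1 + V\right)$ ($F{\left(V \right)} = 4 - \left(V - 1\right) \left(V + V\right) = 4 - \left(-1 + V\right) 2 V = 4 - 2 V \left(-1 + V\right)$)
$- 15 \left(F{\left(f \right)} + 31\right) = - 15 \left(\left(4 - 2 \left(-5\right)^{2} + 2 \left(-5\right)\right) + 31\right) = - 15 \left(\left(4 - 50 - 10\right) + 31\right) = - 15 \left(-56 + 31\right) = \left(-15\right) \left(-25\right) = 375$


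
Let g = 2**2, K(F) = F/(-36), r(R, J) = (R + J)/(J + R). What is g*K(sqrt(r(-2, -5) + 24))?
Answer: -5/9 ≈ -0.55556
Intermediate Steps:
r(R, J) = 1 (r(R, J) = (J + R)/(J + R) = 1)
K(F) = -F/36 (K(F) = F*(-1/36) = -F/36)
g = 4
g*K(sqrt(r(-2, -5) + 24)) = 4*(-sqrt(1 + 24)/36) = 4*(-sqrt(25)/36) = 4*(-1/36*5) = 4*(-5/36) = -5/9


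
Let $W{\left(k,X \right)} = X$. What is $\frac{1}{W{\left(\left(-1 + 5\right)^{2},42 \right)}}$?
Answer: $\frac{1}{42} \approx 0.02381$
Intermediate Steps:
$\frac{1}{W{\left(\left(-1 + 5\right)^{2},42 \right)}} = \frac{1}{42}$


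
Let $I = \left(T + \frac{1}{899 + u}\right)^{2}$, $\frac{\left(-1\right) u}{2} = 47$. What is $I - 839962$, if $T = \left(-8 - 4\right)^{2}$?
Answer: $- \frac{530878696809}{648025} \approx -8.1923 \cdot 10^{5}$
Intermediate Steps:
$T = 144$ ($T = \left(-12\right)^{2} = 144$)
$u = -94$ ($u = \left(-2\right) 47 = -94$)
$I = \frac{13437678241}{648025}$ ($I = \left(144 + \frac{1}{899 - 94}\right)^{2} = \left(144 + \frac{1}{805}\right)^{2} = \left(\frac{115921}{805}\right)^{2} = \frac{13437678241}{648025} \approx 20736.0$)
$I - 839962 = \frac{13437678241}{648025} - 839962 = - \frac{530878696809}{648025}$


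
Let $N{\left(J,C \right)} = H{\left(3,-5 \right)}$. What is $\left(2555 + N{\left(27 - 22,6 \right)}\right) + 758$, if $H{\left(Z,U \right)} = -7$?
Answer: $3306$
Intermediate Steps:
$N{\left(J,C \right)} = -7$
$\left(2555 + N{\left(27 - 22,6 \right)}\right) + 758 = \left(2555 - 7\right) + 758 = 2548 + 758 = 3306$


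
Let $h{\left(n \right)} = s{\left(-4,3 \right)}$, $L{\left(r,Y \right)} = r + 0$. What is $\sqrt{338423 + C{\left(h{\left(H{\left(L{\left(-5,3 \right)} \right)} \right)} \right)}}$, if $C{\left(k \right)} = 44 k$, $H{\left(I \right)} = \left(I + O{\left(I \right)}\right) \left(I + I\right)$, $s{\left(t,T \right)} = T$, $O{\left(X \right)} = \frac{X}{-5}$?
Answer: $\sqrt{338555} \approx 581.85$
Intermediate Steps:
$O{\left(X \right)} = - \frac{X}{5}$ ($O{\left(X \right)} = X \left(- \frac{1}{5}\right) = - \frac{X}{5}$)
$L{\left(r,Y \right)} = r$
$H{\left(I \right)} = \frac{8 I^{2}}{5}$ ($H{\left(I \right)} = \left(I - \frac{I}{5}\right) \left(I + I\right) = \frac{4 I}{5} \cdot 2 I = \frac{8 I^{2}}{5}$)
$h{\left(n \right)} = 3$
$\sqrt{338423 + C{\left(h{\left(H{\left(L{\left(-5,3 \right)} \right)} \right)} \right)}} = \sqrt{338423 + 44 \cdot 3} = \sqrt{338423 + 132} = \sqrt{338555}$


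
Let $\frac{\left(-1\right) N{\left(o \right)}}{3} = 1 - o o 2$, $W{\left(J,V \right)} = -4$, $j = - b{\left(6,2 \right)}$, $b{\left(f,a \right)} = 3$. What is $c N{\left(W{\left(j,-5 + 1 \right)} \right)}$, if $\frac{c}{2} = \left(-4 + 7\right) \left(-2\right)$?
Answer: $-1116$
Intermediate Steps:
$j = -3$ ($j = \left(-1\right) 3 = -3$)
$c = -12$ ($c = 2 \left(-4 + 7\right) \left(-2\right) = 2 \cdot 3 \left(-2\right) = 2 \left(-6\right) = -12$)
$N{\left(o \right)} = -3 + 6 o^{2}$ ($N{\left(o \right)} = - 3 \left(1 - o o 2\right) = - 3 \left(1 - o^{2} \cdot 2\right) = - 3 \left(1 - 2 o^{2}\right) = -3 + 6 o^{2}$)
$c N{\left(W{\left(j,-5 + 1 \right)} \right)} = - 12 \left(-3 + 6 \left(-4\right)^{2}\right) = - 12 \left(-3 + 6 \cdot 16\right) = - 12 \left(-3 + 96\right) = \left(-12\right) 93 = -1116$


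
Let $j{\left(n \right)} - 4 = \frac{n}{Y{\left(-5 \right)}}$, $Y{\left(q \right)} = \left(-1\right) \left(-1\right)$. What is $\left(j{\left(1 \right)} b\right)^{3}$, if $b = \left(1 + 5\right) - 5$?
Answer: $125$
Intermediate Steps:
$Y{\left(q \right)} = 1$
$j{\left(n \right)} = 4 + n$ ($j{\left(n \right)} = 4 + \frac{n}{1} = 4 + n 1 = 4 + n$)
$b = 1$ ($b = 6 - 5 = 1$)
$\left(j{\left(1 \right)} b\right)^{3} = \left(\left(4 + 1\right) 1\right)^{3} = \left(5 \cdot 1\right)^{3} = 5^{3} = 125$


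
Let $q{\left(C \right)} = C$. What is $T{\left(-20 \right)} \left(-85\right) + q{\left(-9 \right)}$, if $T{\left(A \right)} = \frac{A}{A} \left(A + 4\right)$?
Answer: $1351$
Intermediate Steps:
$T{\left(A \right)} = 4 + A$ ($T{\left(A \right)} = 1 \left(4 + A\right) = 4 + A$)
$T{\left(-20 \right)} \left(-85\right) + q{\left(-9 \right)} = \left(4 - 20\right) \left(-85\right) - 9 = \left(-16\right) \left(-85\right) - 9 = 1360 - 9 = 1351$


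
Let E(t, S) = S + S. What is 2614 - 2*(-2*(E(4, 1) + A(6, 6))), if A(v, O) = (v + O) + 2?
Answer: 2678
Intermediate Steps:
A(v, O) = 2 + O + v (A(v, O) = (O + v) + 2 = 2 + O + v)
E(t, S) = 2*S
2614 - 2*(-2*(E(4, 1) + A(6, 6))) = 2614 - 2*(-2*(2*1 + (2 + 6 + 6))) = 2614 - 2*(-2*(2 + 14)) = 2614 - 2*(-2*16) = 2614 - 2*(-32) = 2614 - 1*(-64) = 2614 + 64 = 2678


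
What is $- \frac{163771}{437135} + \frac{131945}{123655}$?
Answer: $\frac{7485334914}{10810785685} \approx 0.6924$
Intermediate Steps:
$- \frac{163771}{437135} + \frac{131945}{123655} = \left(-163771\right) \frac{1}{437135} + 131945 \cdot \frac{1}{123655} = - \frac{163771}{437135} + \frac{26389}{24731} = \frac{7485334914}{10810785685}$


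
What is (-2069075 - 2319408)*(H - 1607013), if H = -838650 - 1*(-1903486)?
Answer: 2379334547491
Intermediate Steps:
H = 1064836 (H = -838650 + 1903486 = 1064836)
(-2069075 - 2319408)*(H - 1607013) = (-2069075 - 2319408)*(1064836 - 1607013) = -4388483*(-542177) = 2379334547491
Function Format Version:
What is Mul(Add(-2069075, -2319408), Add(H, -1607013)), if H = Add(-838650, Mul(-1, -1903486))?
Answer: 2379334547491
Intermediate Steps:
H = 1064836 (H = Add(-838650, 1903486) = 1064836)
Mul(Add(-2069075, -2319408), Add(H, -1607013)) = Mul(Add(-2069075, -2319408), Add(1064836, -1607013)) = Mul(-4388483, -542177) = 2379334547491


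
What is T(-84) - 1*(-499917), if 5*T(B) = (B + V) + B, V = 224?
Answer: 2499641/5 ≈ 4.9993e+5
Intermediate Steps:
T(B) = 224/5 + 2*B/5 (T(B) = ((B + 224) + B)/5 = ((224 + B) + B)/5 = (224 + 2*B)/5 = 224/5 + 2*B/5)
T(-84) - 1*(-499917) = (224/5 + (2/5)*(-84)) - 1*(-499917) = (224/5 - 168/5) + 499917 = 56/5 + 499917 = 2499641/5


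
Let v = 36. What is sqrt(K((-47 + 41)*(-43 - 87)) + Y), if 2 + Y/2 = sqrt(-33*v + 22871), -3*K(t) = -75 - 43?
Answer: sqrt(318 + 18*sqrt(21683))/3 ≈ 18.161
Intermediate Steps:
K(t) = 118/3 (K(t) = -(-75 - 43)/3 = -1/3*(-118) = 118/3)
Y = -4 + 2*sqrt(21683) (Y = -4 + 2*sqrt(-33*36 + 22871) = -4 + 2*sqrt(-1188 + 22871) = -4 + 2*sqrt(21683) ≈ 290.50)
sqrt(K((-47 + 41)*(-43 - 87)) + Y) = sqrt(118/3 + (-4 + 2*sqrt(21683))) = sqrt(106/3 + 2*sqrt(21683))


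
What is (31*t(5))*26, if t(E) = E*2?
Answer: 8060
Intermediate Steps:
t(E) = 2*E
(31*t(5))*26 = (31*(2*5))*26 = (31*10)*26 = 310*26 = 8060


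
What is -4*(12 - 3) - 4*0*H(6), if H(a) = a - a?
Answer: -36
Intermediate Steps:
H(a) = 0
-4*(12 - 3) - 4*0*H(6) = -4*(12 - 3) - 4*0*0 = -4*9 - 0*0 = -36 - 1*0 = -36 + 0 = -36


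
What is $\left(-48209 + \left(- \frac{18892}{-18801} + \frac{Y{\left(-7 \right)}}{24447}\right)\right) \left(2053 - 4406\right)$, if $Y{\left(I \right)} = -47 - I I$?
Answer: $\frac{17379060716632745}{153209349} \approx 1.1343 \cdot 10^{8}$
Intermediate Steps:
$Y{\left(I \right)} = -47 - I^{2}$
$\left(-48209 + \left(- \frac{18892}{-18801} + \frac{Y{\left(-7 \right)}}{24447}\right)\right) \left(2053 - 4406\right) = \left(-48209 + \left(- \frac{18892}{-18801} + \frac{-47 - \left(-7\right)^{2}}{24447}\right)\right) \left(2053 - 4406\right) = \left(-48209 + \left(\left(-18892\right) \left(- \frac{1}{18801}\right) + \left(-47 - 49\right) \frac{1}{24447}\right)\right) \left(-2353\right) = \left(-48209 + \left(\frac{18892}{18801} + \left(-47 - 49\right) \frac{1}{24447}\right)\right) \left(-2353\right) = \left(-48209 + \left(\frac{18892}{18801} - \frac{32}{8149}\right)\right) \left(-2353\right) = \left(-48209 + \frac{153349276}{153209349}\right) \left(-2353\right) = \left(- \frac{7385916156665}{153209349}\right) \left(-2353\right) = \frac{17379060716632745}{153209349}$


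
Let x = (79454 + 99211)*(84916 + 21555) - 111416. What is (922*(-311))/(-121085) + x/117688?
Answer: 2303376766804411/14250251480 ≈ 1.6164e+5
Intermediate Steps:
x = 19022529799 (x = 178665*106471 - 111416 = 19022641215 - 111416 = 19022529799)
(922*(-311))/(-121085) + x/117688 = (922*(-311))/(-121085) + 19022529799/117688 = -286742*(-1/121085) + 19022529799*(1/117688) = 286742/121085 + 19022529799/117688 = 2303376766804411/14250251480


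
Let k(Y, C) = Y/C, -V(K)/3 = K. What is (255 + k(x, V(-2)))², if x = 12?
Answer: 66049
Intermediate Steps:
V(K) = -3*K
(255 + k(x, V(-2)))² = (255 + 12/((-3*(-2))))² = (255 + 12/6)² = (255 + 12*(⅙))² = (255 + 2)² = 257² = 66049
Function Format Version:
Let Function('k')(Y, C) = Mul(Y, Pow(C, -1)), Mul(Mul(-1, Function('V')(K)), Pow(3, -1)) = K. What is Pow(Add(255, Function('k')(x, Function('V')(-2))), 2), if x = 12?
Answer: 66049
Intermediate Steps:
Function('V')(K) = Mul(-3, K)
Pow(Add(255, Function('k')(x, Function('V')(-2))), 2) = Pow(Add(255, Mul(12, Pow(Mul(-3, -2), -1))), 2) = Pow(Add(255, Mul(12, Pow(6, -1))), 2) = Pow(Add(255, Mul(12, Rational(1, 6))), 2) = Pow(Add(255, 2), 2) = Pow(257, 2) = 66049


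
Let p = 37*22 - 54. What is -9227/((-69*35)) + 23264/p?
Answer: 1579877/45885 ≈ 34.431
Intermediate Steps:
p = 760 (p = 814 - 54 = 760)
-9227/((-69*35)) + 23264/p = -9227/((-69*35)) + 23264/760 = -9227/(-2415) + 23264*(1/760) = -9227*(-1/2415) + 2908/95 = 9227/2415 + 2908/95 = 1579877/45885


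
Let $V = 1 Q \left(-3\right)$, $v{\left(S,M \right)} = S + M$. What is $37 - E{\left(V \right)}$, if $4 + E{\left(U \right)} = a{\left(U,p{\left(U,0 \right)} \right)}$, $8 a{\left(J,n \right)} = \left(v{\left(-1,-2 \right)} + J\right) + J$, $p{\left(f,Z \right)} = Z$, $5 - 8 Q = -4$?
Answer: $\frac{1351}{32} \approx 42.219$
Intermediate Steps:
$Q = \frac{9}{8}$ ($Q = \frac{5}{8} - - \frac{1}{2} = \frac{5}{8} + \frac{1}{2} = \frac{9}{8} \approx 1.125$)
$v{\left(S,M \right)} = M + S$
$V = - \frac{27}{8}$ ($V = 1 \cdot \frac{9}{8} \left(-3\right) = \frac{9}{8} \left(-3\right) = - \frac{27}{8} \approx -3.375$)
$a{\left(J,n \right)} = - \frac{3}{8} + \frac{J}{4}$ ($a{\left(J,n \right)} = \frac{\left(\left(-2 - 1\right) + J\right) + J}{8} = \frac{\left(-3 + J\right) + J}{8} = \frac{-3 + 2 J}{8} = - \frac{3}{8} + \frac{J}{4}$)
$E{\left(U \right)} = - \frac{35}{8} + \frac{U}{4}$ ($E{\left(U \right)} = -4 + \left(- \frac{3}{8} + \frac{U}{4}\right) = - \frac{35}{8} + \frac{U}{4}$)
$37 - E{\left(V \right)} = 37 - \left(- \frac{35}{8} + \frac{1}{4} \left(- \frac{27}{8}\right)\right) = 37 - \left(- \frac{35}{8} - \frac{27}{32}\right) = 37 - - \frac{167}{32} = 37 + \frac{167}{32} = \frac{1351}{32}$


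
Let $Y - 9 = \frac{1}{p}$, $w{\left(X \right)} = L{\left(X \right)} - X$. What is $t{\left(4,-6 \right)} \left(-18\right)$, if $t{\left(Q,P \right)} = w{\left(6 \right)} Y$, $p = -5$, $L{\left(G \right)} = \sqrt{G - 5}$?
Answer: $792$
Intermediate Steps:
$L{\left(G \right)} = \sqrt{-5 + G}$
$w{\left(X \right)} = \sqrt{-5 + X} - X$
$Y = \frac{44}{5}$ ($Y = 9 + \frac{1}{-5} = 9 - \frac{1}{5} = \frac{44}{5} \approx 8.8$)
$t{\left(Q,P \right)} = -44$ ($t{\left(Q,P \right)} = \left(\sqrt{-5 + 6} - 6\right) \frac{44}{5} = \left(\sqrt{1} - 6\right) \frac{44}{5} = \left(1 - 6\right) \frac{44}{5} = \left(-5\right) \frac{44}{5} = -44$)
$t{\left(4,-6 \right)} \left(-18\right) = \left(-44\right) \left(-18\right) = 792$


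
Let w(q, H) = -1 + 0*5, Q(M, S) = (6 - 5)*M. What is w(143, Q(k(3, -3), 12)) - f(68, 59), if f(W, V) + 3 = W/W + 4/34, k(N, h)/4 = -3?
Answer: 15/17 ≈ 0.88235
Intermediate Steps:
k(N, h) = -12 (k(N, h) = 4*(-3) = -12)
Q(M, S) = M (Q(M, S) = 1*M = M)
w(q, H) = -1 (w(q, H) = -1 + 0 = -1)
f(W, V) = -32/17 (f(W, V) = -3 + (W/W + 4/34) = -3 + (1 + 4*(1/34)) = -3 + (1 + 2/17) = -3 + 19/17 = -32/17)
w(143, Q(k(3, -3), 12)) - f(68, 59) = -1 - 1*(-32/17) = -1 + 32/17 = 15/17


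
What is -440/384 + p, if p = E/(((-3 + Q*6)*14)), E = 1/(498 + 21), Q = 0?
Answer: -199823/174384 ≈ -1.1459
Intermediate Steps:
E = 1/519 ≈ 0.0019268
p = -1/21798 (p = 1/(519*(((-3 + 0*6)*14))) = 1/(519*(((-3 + 0)*14))) = 1/(519*((-3*14))) = (1/519)/(-42) = (1/519)*(-1/42) = -1/21798 ≈ -4.5876e-5)
-440/384 + p = -440/384 - 1/21798 = -440*1/384 - 1/21798 = -55/48 - 1/21798 = -199823/174384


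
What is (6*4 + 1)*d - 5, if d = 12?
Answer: 295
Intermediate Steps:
(6*4 + 1)*d - 5 = (6*4 + 1)*12 - 5 = (24 + 1)*12 - 5 = 25*12 - 5 = 300 - 5 = 295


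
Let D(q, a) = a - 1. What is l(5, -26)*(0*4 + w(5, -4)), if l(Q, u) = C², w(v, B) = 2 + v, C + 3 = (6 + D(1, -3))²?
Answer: 7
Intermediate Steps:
D(q, a) = -1 + a
C = 1 (C = -3 + (6 + (-1 - 3))² = -3 + (6 - 4)² = -3 + 2² = -3 + 4 = 1)
l(Q, u) = 1 (l(Q, u) = 1² = 1)
l(5, -26)*(0*4 + w(5, -4)) = 1*(0*4 + (2 + 5)) = 1*(0 + 7) = 1*7 = 7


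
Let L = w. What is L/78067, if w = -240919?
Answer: -240919/78067 ≈ -3.0861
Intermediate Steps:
L = -240919
L/78067 = -240919/78067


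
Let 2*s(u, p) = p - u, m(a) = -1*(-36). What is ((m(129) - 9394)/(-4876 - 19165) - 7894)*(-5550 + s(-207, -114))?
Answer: 1044400824036/24041 ≈ 4.3442e+7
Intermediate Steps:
m(a) = 36
s(u, p) = p/2 - u/2 (s(u, p) = (p - u)/2 = p/2 - u/2)
((m(129) - 9394)/(-4876 - 19165) - 7894)*(-5550 + s(-207, -114)) = ((36 - 9394)/(-4876 - 19165) - 7894)*(-5550 + ((½)*(-114) - ½*(-207))) = (-9358/(-24041) - 7894)*(-5550 + (-57 + 207/2)) = (-9358*(-1/24041) - 7894)*(-5550 + 93/2) = (9358/24041 - 7894)*(-11007/2) = -189770296/24041*(-11007/2) = 1044400824036/24041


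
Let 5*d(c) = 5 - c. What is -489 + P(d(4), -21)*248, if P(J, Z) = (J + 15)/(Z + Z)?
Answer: -60769/105 ≈ -578.75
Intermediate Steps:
d(c) = 1 - c/5 (d(c) = (5 - c)/5 = 1 - c/5)
P(J, Z) = (15 + J)/(2*Z) (P(J, Z) = (15 + J)/((2*Z)) = (15 + J)*(1/(2*Z)) = (15 + J)/(2*Z))
-489 + P(d(4), -21)*248 = -489 + ((½)*(15 + (1 - ⅕*4))/(-21))*248 = -489 + ((½)*(-1/21)*(15 + (1 - ⅘)))*248 = -489 + ((½)*(-1/21)*(15 + ⅕))*248 = -489 + ((½)*(-1/21)*(76/5))*248 = -489 - 38/105*248 = -489 - 9424/105 = -60769/105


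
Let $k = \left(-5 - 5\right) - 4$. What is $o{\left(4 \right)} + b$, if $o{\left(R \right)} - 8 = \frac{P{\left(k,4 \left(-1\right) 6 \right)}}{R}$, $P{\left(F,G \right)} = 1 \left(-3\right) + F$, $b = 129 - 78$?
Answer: $\frac{219}{4} \approx 54.75$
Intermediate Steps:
$k = -14$ ($k = -10 - 4 = -14$)
$b = 51$
$P{\left(F,G \right)} = -3 + F$
$o{\left(R \right)} = 8 - \frac{17}{R}$ ($o{\left(R \right)} = 8 + \frac{-3 - 14}{R} = 8 - \frac{17}{R}$)
$o{\left(4 \right)} + b = \left(8 - \frac{17}{4}\right) + 51 = \frac{15}{4} + 51 = \frac{219}{4}$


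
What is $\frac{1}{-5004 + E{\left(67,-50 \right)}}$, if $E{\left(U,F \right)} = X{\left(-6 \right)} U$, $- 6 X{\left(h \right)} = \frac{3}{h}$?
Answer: $- \frac{12}{59981} \approx -0.00020006$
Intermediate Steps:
$X{\left(h \right)} = - \frac{1}{2 h}$ ($X{\left(h \right)} = - \frac{3 \frac{1}{h}}{6} = - \frac{1}{2 h}$)
$E{\left(U,F \right)} = \frac{U}{12}$ ($E{\left(U,F \right)} = - \frac{1}{2 \left(-6\right)} U = \left(- \frac{1}{2}\right) \left(- \frac{1}{6}\right) U = \frac{U}{12}$)
$\frac{1}{-5004 + E{\left(67,-50 \right)}} = \frac{1}{-5004 + \frac{1}{12} \cdot 67} = \frac{1}{-5004 + \frac{67}{12}} = \frac{1}{- \frac{59981}{12}} = - \frac{12}{59981}$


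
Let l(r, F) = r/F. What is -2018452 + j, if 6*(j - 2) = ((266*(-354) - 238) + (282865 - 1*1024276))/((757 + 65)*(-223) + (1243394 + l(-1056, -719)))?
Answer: -9230828556059147/4573225968 ≈ -2.0185e+6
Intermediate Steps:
j = 8545502389/4573225968 (j = 2 + (((266*(-354) - 238) + (282865 - 1*1024276))/((757 + 65)*(-223) + (1243394 - 1056/(-719))))/6 = 2 + (((-94164 - 238) + (282865 - 1024276))/(822*(-223) + (1243394 - 1056*(-1/719))))/6 = 2 + ((-94402 - 741411)/(-183306 + (1243394 + 1056/719)))/6 = 2 + (-835813/(-183306 + 894001342/719))/6 = 2 + (-835813/762204328/719)/6 = 2 + (-835813*719/762204328)/6 = 2 + (1/6)*(-600949547/762204328) = 2 - 600949547/4573225968 = 8545502389/4573225968 ≈ 1.8686)
-2018452 + j = -2018452 + 8545502389/4573225968 = -9230828556059147/4573225968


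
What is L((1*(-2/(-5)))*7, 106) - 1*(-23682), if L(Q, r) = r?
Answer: 23788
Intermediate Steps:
L((1*(-2/(-5)))*7, 106) - 1*(-23682) = 106 - 1*(-23682) = 106 + 23682 = 23788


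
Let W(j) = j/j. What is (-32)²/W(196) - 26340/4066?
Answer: 2068622/2033 ≈ 1017.5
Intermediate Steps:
W(j) = 1
(-32)²/W(196) - 26340/4066 = (-32)²/1 - 26340/4066 = 1024*1 - 26340*1/4066 = 1024 - 13170/2033 = 2068622/2033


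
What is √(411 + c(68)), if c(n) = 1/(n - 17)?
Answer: √1069062/51 ≈ 20.274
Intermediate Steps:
c(n) = 1/(-17 + n)
√(411 + c(68)) = √(411 + 1/(-17 + 68)) = √(411 + 1/51) = √(20962/51) = √1069062/51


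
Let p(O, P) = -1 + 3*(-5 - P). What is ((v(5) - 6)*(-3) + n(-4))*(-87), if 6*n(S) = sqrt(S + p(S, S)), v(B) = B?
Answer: -261 - 29*I*sqrt(2) ≈ -261.0 - 41.012*I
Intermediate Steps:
p(O, P) = -16 - 3*P (p(O, P) = -1 + (-15 - 3*P) = -16 - 3*P)
n(S) = sqrt(-16 - 2*S)/6 (n(S) = sqrt(S + (-16 - 3*S))/6 = sqrt(-16 - 2*S)/6)
((v(5) - 6)*(-3) + n(-4))*(-87) = ((5 - 6)*(-3) + sqrt(-16 - 2*(-4))/6)*(-87) = (-1*(-3) + sqrt(-16 + 8)/6)*(-87) = (3 + sqrt(-8)/6)*(-87) = (3 + (2*I*sqrt(2))/6)*(-87) = (3 + I*sqrt(2)/3)*(-87) = -261 - 29*I*sqrt(2)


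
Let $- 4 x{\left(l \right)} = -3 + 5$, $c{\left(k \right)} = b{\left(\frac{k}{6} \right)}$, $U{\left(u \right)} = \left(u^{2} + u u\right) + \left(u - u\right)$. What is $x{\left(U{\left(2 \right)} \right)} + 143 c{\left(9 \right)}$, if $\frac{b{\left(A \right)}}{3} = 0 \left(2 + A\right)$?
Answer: $- \frac{1}{2} \approx -0.5$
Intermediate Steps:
$U{\left(u \right)} = 2 u^{2}$ ($U{\left(u \right)} = \left(u^{2} + u^{2}\right) + 0 = 2 u^{2} + 0 = 2 u^{2}$)
$b{\left(A \right)} = 0$ ($b{\left(A \right)} = 3 \cdot 0 \left(2 + A\right) = 3 \cdot 0 = 0$)
$c{\left(k \right)} = 0$
$x{\left(l \right)} = - \frac{1}{2}$ ($x{\left(l \right)} = - \frac{-3 + 5}{4} = \left(- \frac{1}{4}\right) 2 = - \frac{1}{2}$)
$x{\left(U{\left(2 \right)} \right)} + 143 c{\left(9 \right)} = - \frac{1}{2} + 143 \cdot 0 = - \frac{1}{2} + 0 = - \frac{1}{2}$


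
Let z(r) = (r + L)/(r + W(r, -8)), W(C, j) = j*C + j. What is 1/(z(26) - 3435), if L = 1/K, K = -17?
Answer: -3230/11095491 ≈ -0.00029111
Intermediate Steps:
W(C, j) = j + C*j (W(C, j) = C*j + j = j + C*j)
L = -1/17 (L = 1/(-17) = -1/17 ≈ -0.058824)
z(r) = (-1/17 + r)/(-8 - 7*r) (z(r) = (r - 1/17)/(r - 8*(1 + r)) = (-1/17 + r)/(r + (-8 - 8*r)) = (-1/17 + r)/(-8 - 7*r))
1/(z(26) - 3435) = 1/((1 - 17*26)/(17*(8 + 7*26)) - 3435) = 1/((1 - 442)/(17*(8 + 182)) - 3435) = 1/((1/17)*(-441)/190 - 3435) = 1/((1/17)*(1/190)*(-441) - 3435) = 1/(-441/3230 - 3435) = 1/(-11095491/3230) = -3230/11095491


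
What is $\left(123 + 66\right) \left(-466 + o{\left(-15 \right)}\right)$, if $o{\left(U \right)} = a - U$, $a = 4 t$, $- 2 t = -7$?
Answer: $-82593$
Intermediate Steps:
$t = \frac{7}{2}$ ($t = \left(- \frac{1}{2}\right) \left(-7\right) = \frac{7}{2} \approx 3.5$)
$a = 14$ ($a = 4 \cdot \frac{7}{2} = 14$)
$o{\left(U \right)} = 14 - U$
$\left(123 + 66\right) \left(-466 + o{\left(-15 \right)}\right) = \left(123 + 66\right) \left(-466 + \left(14 - -15\right)\right) = 189 \left(-466 + \left(14 + 15\right)\right) = 189 \left(-466 + 29\right) = 189 \left(-437\right) = -82593$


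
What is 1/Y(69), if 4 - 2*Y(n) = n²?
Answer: -2/4757 ≈ -0.00042043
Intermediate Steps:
Y(n) = 2 - n²/2
1/Y(69) = 1/(2 - ½*69²) = 1/(2 - ½*4761) = 1/(2 - 4761/2) = 1/(-4757/2) = -2/4757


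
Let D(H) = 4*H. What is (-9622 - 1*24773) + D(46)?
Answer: -34211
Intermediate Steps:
(-9622 - 1*24773) + D(46) = (-9622 - 1*24773) + 4*46 = (-9622 - 24773) + 184 = -34395 + 184 = -34211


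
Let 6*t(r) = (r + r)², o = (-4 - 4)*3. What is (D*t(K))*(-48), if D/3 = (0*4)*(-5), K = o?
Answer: 0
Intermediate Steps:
o = -24 (o = -8*3 = -24)
K = -24
D = 0 (D = 3*((0*4)*(-5)) = 3*(0*(-5)) = 3*0 = 0)
t(r) = 2*r²/3 (t(r) = (r + r)²/6 = (2*r)²/6 = (4*r²)/6 = 2*r²/3)
(D*t(K))*(-48) = (0*((⅔)*(-24)²))*(-48) = (0*((⅔)*576))*(-48) = (0*384)*(-48) = 0*(-48) = 0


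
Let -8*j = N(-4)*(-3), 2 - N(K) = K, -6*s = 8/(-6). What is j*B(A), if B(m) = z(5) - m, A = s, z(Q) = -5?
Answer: -47/4 ≈ -11.750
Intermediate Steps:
s = 2/9 (s = -4/(3*(-6)) = -4*(-1)/(3*6) = -⅙*(-4/3) = 2/9 ≈ 0.22222)
N(K) = 2 - K
A = 2/9 ≈ 0.22222
j = 9/4 (j = -(2 - 1*(-4))*(-3)/8 = -(2 + 4)*(-3)/8 = -3*(-3)/4 = -⅛*(-18) = 9/4 ≈ 2.2500)
B(m) = -5 - m
j*B(A) = 9*(-5 - 1*2/9)/4 = 9*(-5 - 2/9)/4 = (9/4)*(-47/9) = -47/4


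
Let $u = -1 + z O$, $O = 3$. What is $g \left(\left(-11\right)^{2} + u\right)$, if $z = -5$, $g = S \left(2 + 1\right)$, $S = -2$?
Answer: $-630$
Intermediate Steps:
$g = -6$ ($g = - 2 \left(2 + 1\right) = \left(-2\right) 3 = -6$)
$u = -16$ ($u = -1 - 15 = -16$)
$g \left(\left(-11\right)^{2} + u\right) = - 6 \left(\left(-11\right)^{2} - 16\right) = - 6 \left(121 - 16\right) = \left(-6\right) 105 = -630$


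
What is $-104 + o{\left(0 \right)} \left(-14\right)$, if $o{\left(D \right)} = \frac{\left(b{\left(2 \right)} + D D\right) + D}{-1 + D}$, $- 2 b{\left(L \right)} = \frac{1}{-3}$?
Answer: $- \frac{305}{3} \approx -101.67$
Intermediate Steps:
$b{\left(L \right)} = \frac{1}{6}$ ($b{\left(L \right)} = - \frac{1}{2 \left(-3\right)} = \left(- \frac{1}{2}\right) \left(- \frac{1}{3}\right) = \frac{1}{6}$)
$o{\left(D \right)} = \frac{\frac{1}{6} + D + D^{2}}{-1 + D}$ ($o{\left(D \right)} = \frac{\left(\frac{1}{6} + D D\right) + D}{-1 + D} = \frac{\left(\frac{1}{6} + D^{2}\right) + D}{-1 + D} = \frac{\frac{1}{6} + D + D^{2}}{-1 + D}$)
$-104 + o{\left(0 \right)} \left(-14\right) = -104 + \frac{\frac{1}{6} + 0 + 0^{2}}{-1 + 0} \left(-14\right) = -104 + \frac{\frac{1}{6} + 0 + 0}{-1} \left(-14\right) = -104 + \left(-1\right) \frac{1}{6} \left(-14\right) = -104 - - \frac{7}{3} = -104 + \frac{7}{3} = - \frac{305}{3}$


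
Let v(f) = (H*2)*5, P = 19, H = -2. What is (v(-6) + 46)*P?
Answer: 494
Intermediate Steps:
v(f) = -20 (v(f) = -2*2*5 = -4*5 = -20)
(v(-6) + 46)*P = (-20 + 46)*19 = 26*19 = 494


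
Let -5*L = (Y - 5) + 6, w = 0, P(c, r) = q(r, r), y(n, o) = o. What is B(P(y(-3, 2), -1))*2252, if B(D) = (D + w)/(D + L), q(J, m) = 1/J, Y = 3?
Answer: 11260/9 ≈ 1251.1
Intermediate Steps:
P(c, r) = 1/r
L = -4/5 (L = -((3 - 5) + 6)/5 = -(-2 + 6)/5 = -1/5*4 = -4/5 ≈ -0.80000)
B(D) = D/(-4/5 + D) (B(D) = (D + 0)/(D - 4/5) = D/(-4/5 + D))
B(P(y(-3, 2), -1))*2252 = (5/(-1*(-4 + 5/(-1))))*2252 = (5*(-1)/(-4 + 5*(-1)))*2252 = (5*(-1)/(-4 - 5))*2252 = (5*(-1)/(-9))*2252 = (5*(-1)*(-1/9))*2252 = (5/9)*2252 = 11260/9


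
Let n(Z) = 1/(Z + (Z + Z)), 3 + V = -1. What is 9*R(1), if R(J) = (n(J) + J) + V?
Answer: -24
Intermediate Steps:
V = -4 (V = -3 - 1 = -4)
n(Z) = 1/(3*Z) (n(Z) = 1/(Z + 2*Z) = 1/(3*Z))
R(J) = -4 + J + 1/(3*J) (R(J) = (1/(3*J) + J) - 4 = (J + 1/(3*J)) - 4 = -4 + J + 1/(3*J))
9*R(1) = 9*(-4 + 1 + (⅓)/1) = 9*(-4 + 1 + (⅓)*1) = 9*(-4 + 1 + ⅓) = 9*(-8/3) = -24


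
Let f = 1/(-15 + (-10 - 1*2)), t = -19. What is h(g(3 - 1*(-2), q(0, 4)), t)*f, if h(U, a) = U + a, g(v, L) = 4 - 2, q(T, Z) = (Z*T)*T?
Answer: 17/27 ≈ 0.62963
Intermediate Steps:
q(T, Z) = Z*T² (q(T, Z) = (T*Z)*T = Z*T²)
g(v, L) = 2
f = -1/27 (f = 1/(-15 + (-10 - 2)) = 1/(-15 - 12) = 1/(-27) = -1/27 ≈ -0.037037)
h(g(3 - 1*(-2), q(0, 4)), t)*f = (2 - 19)*(-1/27) = -17*(-1/27) = 17/27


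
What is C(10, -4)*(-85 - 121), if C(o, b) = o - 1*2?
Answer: -1648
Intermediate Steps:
C(o, b) = -2 + o (C(o, b) = o - 2 = -2 + o)
C(10, -4)*(-85 - 121) = (-2 + 10)*(-85 - 121) = 8*(-206) = -1648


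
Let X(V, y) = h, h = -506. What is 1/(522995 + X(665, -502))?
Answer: 1/522489 ≈ 1.9139e-6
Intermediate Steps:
X(V, y) = -506
1/(522995 + X(665, -502)) = 1/(522995 - 506) = 1/522489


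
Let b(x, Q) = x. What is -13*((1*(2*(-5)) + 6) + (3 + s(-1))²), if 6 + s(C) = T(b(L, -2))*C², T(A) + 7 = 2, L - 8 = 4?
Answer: -780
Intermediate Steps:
L = 12 (L = 8 + 4 = 12)
T(A) = -5 (T(A) = -7 + 2 = -5)
s(C) = -6 - 5*C²
-13*((1*(2*(-5)) + 6) + (3 + s(-1))²) = -13*((1*(2*(-5)) + 6) + (3 + (-6 - 5*(-1)²))²) = -13*((1*(-10) + 6) + (3 + (-6 - 5*1))²) = -13*((-10 + 6) + (3 + (-6 - 5))²) = -13*(-4 + (3 - 11)²) = -13*(-4 + (-8)²) = -13*(-4 + 64) = -13*60 = -780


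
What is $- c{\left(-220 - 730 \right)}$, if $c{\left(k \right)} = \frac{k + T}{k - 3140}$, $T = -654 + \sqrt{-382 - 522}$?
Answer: $- \frac{802}{2045} + \frac{i \sqrt{226}}{2045} \approx -0.39218 + 0.0073512 i$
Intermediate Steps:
$T = -654 + 2 i \sqrt{226}$ ($T = -654 + \sqrt{-904} = -654 + 2 i \sqrt{226} \approx -654.0 + 30.067 i$)
$c{\left(k \right)} = \frac{-654 + k + 2 i \sqrt{226}}{-3140 + k}$ ($c{\left(k \right)} = \frac{k - \left(654 - 2 i \sqrt{226}\right)}{k - 3140} = \frac{-654 + k + 2 i \sqrt{226}}{-3140 + k}$)
$- c{\left(-220 - 730 \right)} = - \frac{-654 - 950 + 2 i \sqrt{226}}{-3140 - 950} = - \frac{-1604 + 2 i \sqrt{226}}{-4090} = - \frac{\left(-1\right) \left(-1604 + 2 i \sqrt{226}\right)}{4090} = - (\frac{802}{2045} - \frac{i \sqrt{226}}{2045}) = - \frac{802}{2045} + \frac{i \sqrt{226}}{2045}$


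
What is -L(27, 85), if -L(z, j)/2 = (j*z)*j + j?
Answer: 390320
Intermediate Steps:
L(z, j) = -2*j - 2*z*j**2 (L(z, j) = -2*((j*z)*j + j) = -2*(z*j**2 + j) = -2*(j + z*j**2) = -2*j - 2*z*j**2)
-L(27, 85) = -(-2)*85*(1 + 85*27) = -(-2)*85*(1 + 2295) = -(-2)*85*2296 = -1*(-390320) = 390320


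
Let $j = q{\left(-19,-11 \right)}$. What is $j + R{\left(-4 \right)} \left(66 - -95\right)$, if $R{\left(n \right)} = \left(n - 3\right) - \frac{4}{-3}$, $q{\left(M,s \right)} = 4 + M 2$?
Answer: $- \frac{2839}{3} \approx -946.33$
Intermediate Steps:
$q{\left(M,s \right)} = 4 + 2 M$
$j = -34$ ($j = 4 + 2 \left(-19\right) = 4 - 38 = -34$)
$R{\left(n \right)} = - \frac{5}{3} + n$ ($R{\left(n \right)} = \left(-3 + n\right) - - \frac{4}{3} = \left(-3 + n\right) + \frac{4}{3} = - \frac{5}{3} + n$)
$j + R{\left(-4 \right)} \left(66 - -95\right) = -34 + \left(- \frac{5}{3} - 4\right) \left(66 - -95\right) = -34 - \frac{17 \left(66 + 95\right)}{3} = -34 - \frac{2737}{3} = - \frac{2839}{3}$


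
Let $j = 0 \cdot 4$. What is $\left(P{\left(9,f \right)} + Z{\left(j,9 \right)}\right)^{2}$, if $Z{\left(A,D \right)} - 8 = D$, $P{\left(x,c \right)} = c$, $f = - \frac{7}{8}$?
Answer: $\frac{16641}{64} \approx 260.02$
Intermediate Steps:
$j = 0$
$f = - \frac{7}{8}$ ($f = \left(-7\right) \frac{1}{8} = - \frac{7}{8} \approx -0.875$)
$Z{\left(A,D \right)} = 8 + D$
$\left(P{\left(9,f \right)} + Z{\left(j,9 \right)}\right)^{2} = \left(- \frac{7}{8} + \left(8 + 9\right)\right)^{2} = \left(- \frac{7}{8} + 17\right)^{2} = \left(\frac{129}{8}\right)^{2} = \frac{16641}{64}$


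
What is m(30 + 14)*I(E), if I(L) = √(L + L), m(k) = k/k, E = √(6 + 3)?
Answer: √6 ≈ 2.4495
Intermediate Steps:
E = 3 (E = √9 = 3)
m(k) = 1
I(L) = √2*√L (I(L) = √(2*L) = √2*√L)
m(30 + 14)*I(E) = 1*(√2*√3) = 1*√6 = √6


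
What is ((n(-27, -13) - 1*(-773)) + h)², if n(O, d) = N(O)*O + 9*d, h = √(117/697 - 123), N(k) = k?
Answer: (965345 + I*√59672958)²/485809 ≈ 1.9181e+6 + 30700.0*I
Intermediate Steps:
h = I*√59672958/697 (h = √(117*(1/697) - 123) = √(117/697 - 123) = √(-85614/697) = I*√59672958/697 ≈ 11.083*I)
n(O, d) = O² + 9*d (n(O, d) = O*O + 9*d = O² + 9*d)
((n(-27, -13) - 1*(-773)) + h)² = ((((-27)² + 9*(-13)) - 1*(-773)) + I*√59672958/697)² = (((729 - 117) + 773) + I*√59672958/697)² = ((612 + 773) + I*√59672958/697)² = (1385 + I*√59672958/697)²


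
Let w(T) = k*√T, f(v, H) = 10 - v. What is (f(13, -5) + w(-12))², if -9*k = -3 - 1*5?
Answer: (27 - 16*I*√3)²/81 ≈ -0.48148 - 18.475*I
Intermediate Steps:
k = 8/9 (k = -(-3 - 1*5)/9 = -(-3 - 5)/9 = -⅑*(-8) = 8/9 ≈ 0.88889)
w(T) = 8*√T/9
(f(13, -5) + w(-12))² = ((10 - 1*13) + 8*√(-12)/9)² = ((10 - 13) + 8*(2*I*√3)/9)² = (-3 + 16*I*√3/9)²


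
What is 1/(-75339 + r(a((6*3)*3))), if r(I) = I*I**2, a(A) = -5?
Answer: -1/75464 ≈ -1.3251e-5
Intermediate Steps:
r(I) = I**3
1/(-75339 + r(a((6*3)*3))) = 1/(-75339 + (-5)**3) = 1/(-75339 - 125) = 1/(-75464) = -1/75464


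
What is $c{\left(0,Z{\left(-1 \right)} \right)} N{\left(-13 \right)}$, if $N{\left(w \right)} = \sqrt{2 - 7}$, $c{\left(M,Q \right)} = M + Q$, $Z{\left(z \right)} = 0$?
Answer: $0$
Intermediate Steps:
$N{\left(w \right)} = i \sqrt{5}$ ($N{\left(w \right)} = \sqrt{-5} = i \sqrt{5}$)
$c{\left(0,Z{\left(-1 \right)} \right)} N{\left(-13 \right)} = \left(0 + 0\right) i \sqrt{5} = 0 i \sqrt{5} = 0$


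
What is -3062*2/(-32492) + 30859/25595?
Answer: 289853602/207908185 ≈ 1.3941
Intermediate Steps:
-3062*2/(-32492) + 30859/25595 = -6124*(-1/32492) + 30859*(1/25595) = 1531/8123 + 30859/25595 = 289853602/207908185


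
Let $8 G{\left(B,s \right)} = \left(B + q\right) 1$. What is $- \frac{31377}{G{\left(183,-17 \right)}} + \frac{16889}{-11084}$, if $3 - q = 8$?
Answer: $- \frac{1392633793}{986476} \approx -1411.7$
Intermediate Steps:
$q = -5$ ($q = 3 - 8 = -5$)
$G{\left(B,s \right)} = - \frac{5}{8} + \frac{B}{8}$ ($G{\left(B,s \right)} = \frac{\left(B - 5\right) 1}{8} = \frac{\left(-5 + B\right) 1}{8} = \frac{-5 + B}{8} = - \frac{5}{8} + \frac{B}{8}$)
$- \frac{31377}{G{\left(183,-17 \right)}} + \frac{16889}{-11084} = - \frac{31377}{- \frac{5}{8} + \frac{1}{8} \cdot 183} + \frac{16889}{-11084} = - \frac{31377}{- \frac{5}{8} + \frac{183}{8}} + 16889 \left(- \frac{1}{11084}\right) = - \frac{31377}{\frac{89}{4}} - \frac{16889}{11084} = \left(-31377\right) \frac{4}{89} - \frac{16889}{11084} = - \frac{125508}{89} - \frac{16889}{11084} = - \frac{1392633793}{986476}$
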